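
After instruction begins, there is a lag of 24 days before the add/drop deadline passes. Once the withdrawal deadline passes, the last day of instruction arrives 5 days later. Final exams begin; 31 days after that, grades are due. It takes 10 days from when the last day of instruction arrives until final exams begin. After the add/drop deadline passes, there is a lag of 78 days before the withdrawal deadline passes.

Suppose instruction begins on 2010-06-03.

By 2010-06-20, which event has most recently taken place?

Instruction begins

Instruction begins: Jun 3, 2010.
The add/drop deadline passes: Jun 3, 2010 + 24 days = Jun 27, 2010.
The withdrawal deadline passes: Jun 27, 2010 + 78 days = Sep 13, 2010.
The last day of instruction arrives: Sep 13, 2010 + 5 days = Sep 18, 2010.
Final exams begin: Sep 18, 2010 + 10 days = Sep 28, 2010.
Grades are due: Sep 28, 2010 + 31 days = Oct 29, 2010.
Jun 20, 2010 falls between when instruction begins (Jun 3, 2010) and when the add/drop deadline passes (Jun 27, 2010).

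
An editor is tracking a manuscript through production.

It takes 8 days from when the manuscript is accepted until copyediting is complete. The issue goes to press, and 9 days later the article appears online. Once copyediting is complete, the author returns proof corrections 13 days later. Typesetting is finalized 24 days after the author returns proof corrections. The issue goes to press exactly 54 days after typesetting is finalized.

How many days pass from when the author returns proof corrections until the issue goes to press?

78 days

Causal path: the author returns proof corrections → typesetting is finalized → the issue goes to press.
Total delay along the path: 24 + 54 = 78 days.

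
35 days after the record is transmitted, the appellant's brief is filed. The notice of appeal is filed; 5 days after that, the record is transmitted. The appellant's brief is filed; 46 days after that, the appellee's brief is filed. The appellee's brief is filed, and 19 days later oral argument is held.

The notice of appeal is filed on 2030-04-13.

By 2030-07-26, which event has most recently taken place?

The appellee's brief is filed

The notice of appeal is filed: Apr 13, 2030.
The record is transmitted: Apr 13, 2030 + 5 days = Apr 18, 2030.
The appellant's brief is filed: Apr 18, 2030 + 35 days = May 23, 2030.
The appellee's brief is filed: May 23, 2030 + 46 days = Jul 8, 2030.
Oral argument is held: Jul 8, 2030 + 19 days = Jul 27, 2030.
Jul 26, 2030 falls between when the appellee's brief is filed (Jul 8, 2030) and when oral argument is held (Jul 27, 2030).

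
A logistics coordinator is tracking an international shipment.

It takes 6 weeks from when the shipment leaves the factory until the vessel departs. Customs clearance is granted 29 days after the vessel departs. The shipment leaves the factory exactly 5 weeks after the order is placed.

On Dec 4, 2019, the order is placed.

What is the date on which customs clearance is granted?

The order is placed: Dec 4, 2019.
The shipment leaves the factory: Dec 4, 2019 + 5 weeks = Jan 8, 2020.
The vessel departs: Jan 8, 2020 + 6 weeks = Feb 19, 2020.
Customs clearance is granted: Feb 19, 2020 + 29 days = Mar 19, 2020.

Mar 19, 2020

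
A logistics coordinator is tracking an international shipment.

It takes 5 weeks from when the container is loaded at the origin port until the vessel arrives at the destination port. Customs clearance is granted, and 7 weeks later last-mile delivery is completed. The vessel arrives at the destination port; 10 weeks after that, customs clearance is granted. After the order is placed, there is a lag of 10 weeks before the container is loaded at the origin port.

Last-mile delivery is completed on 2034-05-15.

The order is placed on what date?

2033-10-03

Last-mile delivery is completed: May 15, 2034.
Customs clearance is granted: May 15, 2034 − 7 weeks = Mar 27, 2034.
The vessel arrives at the destination port: Mar 27, 2034 − 10 weeks = Jan 16, 2034.
The container is loaded at the origin port: Jan 16, 2034 − 5 weeks = Dec 12, 2033.
The order is placed: Dec 12, 2033 − 10 weeks = Oct 3, 2033.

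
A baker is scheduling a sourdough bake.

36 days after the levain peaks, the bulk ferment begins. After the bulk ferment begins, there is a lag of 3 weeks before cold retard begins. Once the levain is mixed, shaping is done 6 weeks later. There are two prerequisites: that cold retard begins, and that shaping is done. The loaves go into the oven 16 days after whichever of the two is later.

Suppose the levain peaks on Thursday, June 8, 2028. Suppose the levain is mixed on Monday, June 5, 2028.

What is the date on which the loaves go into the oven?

The levain peaks: Jun 8, 2028.
The bulk ferment begins: Jun 8, 2028 + 36 days = Jul 14, 2028.
Cold retard begins: Jul 14, 2028 + 3 weeks = Aug 4, 2028.
The levain is mixed: Jun 5, 2028.
Shaping is done: Jun 5, 2028 + 6 weeks = Jul 17, 2028.
Both prerequisites met — cold retard begins (Aug 4, 2028), shaping is done (Jul 17, 2028); the later is Aug 4, 2028.
The loaves go into the oven: Aug 4, 2028 + 16 days = Aug 20, 2028.

Sunday, August 20, 2028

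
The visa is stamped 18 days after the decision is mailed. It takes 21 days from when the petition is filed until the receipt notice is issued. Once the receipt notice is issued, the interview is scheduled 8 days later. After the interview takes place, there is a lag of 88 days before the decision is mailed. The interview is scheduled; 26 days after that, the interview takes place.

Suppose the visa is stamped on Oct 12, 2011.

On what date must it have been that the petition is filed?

The visa is stamped: Oct 12, 2011.
The decision is mailed: Oct 12, 2011 − 18 days = Sep 24, 2011.
The interview takes place: Sep 24, 2011 − 88 days = Jun 28, 2011.
The interview is scheduled: Jun 28, 2011 − 26 days = Jun 2, 2011.
The receipt notice is issued: Jun 2, 2011 − 8 days = May 25, 2011.
The petition is filed: May 25, 2011 − 21 days = May 4, 2011.

May 4, 2011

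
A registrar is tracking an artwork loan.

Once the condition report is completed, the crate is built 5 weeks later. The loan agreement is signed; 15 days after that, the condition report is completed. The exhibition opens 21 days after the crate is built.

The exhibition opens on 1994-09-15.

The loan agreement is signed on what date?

The exhibition opens: Sep 15, 1994.
The crate is built: Sep 15, 1994 − 21 days = Aug 25, 1994.
The condition report is completed: Aug 25, 1994 − 5 weeks = Jul 21, 1994.
The loan agreement is signed: Jul 21, 1994 − 15 days = Jul 6, 1994.

1994-07-06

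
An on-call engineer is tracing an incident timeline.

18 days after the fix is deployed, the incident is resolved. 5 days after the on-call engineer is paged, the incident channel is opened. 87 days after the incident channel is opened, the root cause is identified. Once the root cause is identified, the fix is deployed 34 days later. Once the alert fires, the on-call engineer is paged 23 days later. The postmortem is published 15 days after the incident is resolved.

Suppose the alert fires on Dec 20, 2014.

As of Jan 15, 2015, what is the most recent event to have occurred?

The on-call engineer is paged

The alert fires: Dec 20, 2014.
The on-call engineer is paged: Dec 20, 2014 + 23 days = Jan 12, 2015.
The incident channel is opened: Jan 12, 2015 + 5 days = Jan 17, 2015.
The root cause is identified: Jan 17, 2015 + 87 days = Apr 14, 2015.
The fix is deployed: Apr 14, 2015 + 34 days = May 18, 2015.
The incident is resolved: May 18, 2015 + 18 days = Jun 5, 2015.
The postmortem is published: Jun 5, 2015 + 15 days = Jun 20, 2015.
Jan 15, 2015 falls between when the on-call engineer is paged (Jan 12, 2015) and when the incident channel is opened (Jan 17, 2015).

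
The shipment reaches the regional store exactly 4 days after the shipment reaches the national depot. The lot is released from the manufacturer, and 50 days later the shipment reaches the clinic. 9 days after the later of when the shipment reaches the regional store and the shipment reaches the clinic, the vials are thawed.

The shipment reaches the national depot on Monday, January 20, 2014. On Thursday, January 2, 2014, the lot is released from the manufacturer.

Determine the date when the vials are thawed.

Sunday, March 2, 2014

The shipment reaches the national depot: Jan 20, 2014.
The shipment reaches the regional store: Jan 20, 2014 + 4 days = Jan 24, 2014.
The lot is released from the manufacturer: Jan 2, 2014.
The shipment reaches the clinic: Jan 2, 2014 + 50 days = Feb 21, 2014.
Both prerequisites met — the shipment reaches the regional store (Jan 24, 2014), the shipment reaches the clinic (Feb 21, 2014); the later is Feb 21, 2014.
The vials are thawed: Feb 21, 2014 + 9 days = Mar 2, 2014.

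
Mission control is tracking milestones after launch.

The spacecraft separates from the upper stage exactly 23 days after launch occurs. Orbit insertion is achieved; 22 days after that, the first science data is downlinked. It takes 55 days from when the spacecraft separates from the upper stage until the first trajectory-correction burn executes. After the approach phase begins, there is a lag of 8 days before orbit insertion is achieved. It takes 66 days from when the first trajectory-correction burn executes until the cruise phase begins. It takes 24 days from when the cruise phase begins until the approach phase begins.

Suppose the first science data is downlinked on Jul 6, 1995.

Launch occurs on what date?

Dec 20, 1994

The first science data is downlinked: Jul 6, 1995.
Orbit insertion is achieved: Jul 6, 1995 − 22 days = Jun 14, 1995.
The approach phase begins: Jun 14, 1995 − 8 days = Jun 6, 1995.
The cruise phase begins: Jun 6, 1995 − 24 days = May 13, 1995.
The first trajectory-correction burn executes: May 13, 1995 − 66 days = Mar 8, 1995.
The spacecraft separates from the upper stage: Mar 8, 1995 − 55 days = Jan 12, 1995.
Launch occurs: Jan 12, 1995 − 23 days = Dec 20, 1994.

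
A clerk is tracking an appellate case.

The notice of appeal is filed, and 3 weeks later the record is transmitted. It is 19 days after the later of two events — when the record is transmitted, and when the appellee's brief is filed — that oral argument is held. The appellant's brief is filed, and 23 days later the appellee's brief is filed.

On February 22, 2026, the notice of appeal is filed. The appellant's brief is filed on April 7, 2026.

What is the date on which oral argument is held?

The notice of appeal is filed: Feb 22, 2026.
The record is transmitted: Feb 22, 2026 + 3 weeks = Mar 15, 2026.
The appellant's brief is filed: Apr 7, 2026.
The appellee's brief is filed: Apr 7, 2026 + 23 days = Apr 30, 2026.
Both prerequisites met — the record is transmitted (Mar 15, 2026), the appellee's brief is filed (Apr 30, 2026); the later is Apr 30, 2026.
Oral argument is held: Apr 30, 2026 + 19 days = May 19, 2026.

May 19, 2026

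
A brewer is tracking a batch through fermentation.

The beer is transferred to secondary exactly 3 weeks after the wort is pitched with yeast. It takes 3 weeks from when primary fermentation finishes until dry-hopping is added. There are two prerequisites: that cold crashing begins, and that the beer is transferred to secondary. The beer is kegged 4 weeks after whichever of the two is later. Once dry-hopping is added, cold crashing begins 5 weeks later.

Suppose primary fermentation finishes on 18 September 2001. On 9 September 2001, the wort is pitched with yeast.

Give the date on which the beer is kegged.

Primary fermentation finishes: Sep 18, 2001.
Dry-hopping is added: Sep 18, 2001 + 3 weeks = Oct 9, 2001.
Cold crashing begins: Oct 9, 2001 + 5 weeks = Nov 13, 2001.
The wort is pitched with yeast: Sep 9, 2001.
The beer is transferred to secondary: Sep 9, 2001 + 3 weeks = Sep 30, 2001.
Both prerequisites met — cold crashing begins (Nov 13, 2001), the beer is transferred to secondary (Sep 30, 2001); the later is Nov 13, 2001.
The beer is kegged: Nov 13, 2001 + 4 weeks = Dec 11, 2001.

11 December 2001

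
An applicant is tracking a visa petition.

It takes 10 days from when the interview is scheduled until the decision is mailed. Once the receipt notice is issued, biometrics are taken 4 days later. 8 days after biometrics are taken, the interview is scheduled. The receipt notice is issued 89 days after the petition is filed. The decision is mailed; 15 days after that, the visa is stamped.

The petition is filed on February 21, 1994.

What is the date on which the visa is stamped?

June 27, 1994

The petition is filed: Feb 21, 1994.
The receipt notice is issued: Feb 21, 1994 + 89 days = May 21, 1994.
Biometrics are taken: May 21, 1994 + 4 days = May 25, 1994.
The interview is scheduled: May 25, 1994 + 8 days = Jun 2, 1994.
The decision is mailed: Jun 2, 1994 + 10 days = Jun 12, 1994.
The visa is stamped: Jun 12, 1994 + 15 days = Jun 27, 1994.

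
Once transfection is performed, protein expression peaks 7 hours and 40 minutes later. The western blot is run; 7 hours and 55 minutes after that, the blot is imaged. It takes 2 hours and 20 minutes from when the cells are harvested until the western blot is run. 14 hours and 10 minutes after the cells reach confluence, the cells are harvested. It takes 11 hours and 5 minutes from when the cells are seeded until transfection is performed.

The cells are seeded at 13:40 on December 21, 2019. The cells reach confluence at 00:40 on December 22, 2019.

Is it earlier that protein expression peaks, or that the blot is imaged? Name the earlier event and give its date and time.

Protein expression peaks — 08:25 on December 22, 2019

The cells are seeded: 13:40 Dec 21, 2019.
Transfection is performed: 13:40 Dec 21, 2019 + 11h05m = 00:45 Dec 22, 2019.
Protein expression peaks: 00:45 Dec 22, 2019 + 7h40m = 08:25 Dec 22, 2019.
The cells reach confluence: 00:40 Dec 22, 2019.
The cells are harvested: 00:40 Dec 22, 2019 + 14h10m = 14:50 Dec 22, 2019.
The western blot is run: 14:50 Dec 22, 2019 + 2h20m = 17:10 Dec 22, 2019.
The blot is imaged: 17:10 Dec 22, 2019 + 7h55m = 01:05 Dec 23, 2019.
Comparing: protein expression peaks at 08:25 Dec 22, 2019 vs the blot is imaged at 01:05 Dec 23, 2019. Earlier: protein expression peaks.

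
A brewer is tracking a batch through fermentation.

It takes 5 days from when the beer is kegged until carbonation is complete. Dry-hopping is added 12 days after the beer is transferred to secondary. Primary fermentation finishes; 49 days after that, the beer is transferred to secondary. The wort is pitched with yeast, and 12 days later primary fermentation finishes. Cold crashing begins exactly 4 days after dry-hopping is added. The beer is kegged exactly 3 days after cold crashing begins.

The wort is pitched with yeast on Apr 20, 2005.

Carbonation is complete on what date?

Jul 14, 2005

The wort is pitched with yeast: Apr 20, 2005.
Primary fermentation finishes: Apr 20, 2005 + 12 days = May 2, 2005.
The beer is transferred to secondary: May 2, 2005 + 49 days = Jun 20, 2005.
Dry-hopping is added: Jun 20, 2005 + 12 days = Jul 2, 2005.
Cold crashing begins: Jul 2, 2005 + 4 days = Jul 6, 2005.
The beer is kegged: Jul 6, 2005 + 3 days = Jul 9, 2005.
Carbonation is complete: Jul 9, 2005 + 5 days = Jul 14, 2005.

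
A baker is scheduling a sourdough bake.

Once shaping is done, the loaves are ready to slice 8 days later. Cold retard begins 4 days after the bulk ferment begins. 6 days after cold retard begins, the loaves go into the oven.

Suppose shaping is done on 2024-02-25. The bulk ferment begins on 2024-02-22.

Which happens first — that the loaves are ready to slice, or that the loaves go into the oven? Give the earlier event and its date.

Shaping is done: Feb 25, 2024.
The loaves are ready to slice: Feb 25, 2024 + 8 days = Mar 4, 2024.
The bulk ferment begins: Feb 22, 2024.
Cold retard begins: Feb 22, 2024 + 4 days = Feb 26, 2024.
The loaves go into the oven: Feb 26, 2024 + 6 days = Mar 3, 2024.
Comparing: the loaves are ready to slice on Mar 4, 2024 vs the loaves go into the oven on Mar 3, 2024. Earlier: the loaves go into the oven.

The loaves go into the oven — 2024-03-03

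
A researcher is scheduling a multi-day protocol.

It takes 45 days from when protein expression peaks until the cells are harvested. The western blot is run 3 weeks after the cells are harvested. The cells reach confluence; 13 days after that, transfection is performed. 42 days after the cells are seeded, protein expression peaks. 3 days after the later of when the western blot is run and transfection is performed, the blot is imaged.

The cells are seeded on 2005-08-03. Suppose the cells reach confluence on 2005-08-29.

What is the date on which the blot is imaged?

The cells are seeded: Aug 3, 2005.
Protein expression peaks: Aug 3, 2005 + 42 days = Sep 14, 2005.
The cells are harvested: Sep 14, 2005 + 45 days = Oct 29, 2005.
The western blot is run: Oct 29, 2005 + 3 weeks = Nov 19, 2005.
The cells reach confluence: Aug 29, 2005.
Transfection is performed: Aug 29, 2005 + 13 days = Sep 11, 2005.
Both prerequisites met — the western blot is run (Nov 19, 2005), transfection is performed (Sep 11, 2005); the later is Nov 19, 2005.
The blot is imaged: Nov 19, 2005 + 3 days = Nov 22, 2005.

2005-11-22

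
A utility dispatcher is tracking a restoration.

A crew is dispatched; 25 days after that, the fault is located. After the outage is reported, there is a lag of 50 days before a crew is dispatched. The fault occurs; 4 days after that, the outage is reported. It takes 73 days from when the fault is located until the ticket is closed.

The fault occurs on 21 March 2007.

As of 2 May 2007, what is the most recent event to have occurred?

The fault occurs: Mar 21, 2007.
The outage is reported: Mar 21, 2007 + 4 days = Mar 25, 2007.
A crew is dispatched: Mar 25, 2007 + 50 days = May 14, 2007.
The fault is located: May 14, 2007 + 25 days = Jun 8, 2007.
The ticket is closed: Jun 8, 2007 + 73 days = Aug 20, 2007.
May 2, 2007 falls between when the outage is reported (Mar 25, 2007) and when a crew is dispatched (May 14, 2007).

The outage is reported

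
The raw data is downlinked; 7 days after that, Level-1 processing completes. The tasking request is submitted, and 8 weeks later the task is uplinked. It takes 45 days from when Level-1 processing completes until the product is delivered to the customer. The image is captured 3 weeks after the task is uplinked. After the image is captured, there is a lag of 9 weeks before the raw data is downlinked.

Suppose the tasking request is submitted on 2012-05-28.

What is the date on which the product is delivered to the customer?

2012-12-06

The tasking request is submitted: May 28, 2012.
The task is uplinked: May 28, 2012 + 8 weeks = Jul 23, 2012.
The image is captured: Jul 23, 2012 + 3 weeks = Aug 13, 2012.
The raw data is downlinked: Aug 13, 2012 + 9 weeks = Oct 15, 2012.
Level-1 processing completes: Oct 15, 2012 + 7 days = Oct 22, 2012.
The product is delivered to the customer: Oct 22, 2012 + 45 days = Dec 6, 2012.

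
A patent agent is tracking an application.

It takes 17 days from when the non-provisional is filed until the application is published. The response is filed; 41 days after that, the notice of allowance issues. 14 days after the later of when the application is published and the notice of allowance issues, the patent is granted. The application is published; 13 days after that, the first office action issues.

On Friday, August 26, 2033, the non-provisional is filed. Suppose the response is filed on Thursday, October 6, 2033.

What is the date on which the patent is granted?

Wednesday, November 30, 2033

The non-provisional is filed: Aug 26, 2033.
The application is published: Aug 26, 2033 + 17 days = Sep 12, 2033.
The response is filed: Oct 6, 2033.
The notice of allowance issues: Oct 6, 2033 + 41 days = Nov 16, 2033.
Both prerequisites met — the application is published (Sep 12, 2033), the notice of allowance issues (Nov 16, 2033); the later is Nov 16, 2033.
The patent is granted: Nov 16, 2033 + 14 days = Nov 30, 2033.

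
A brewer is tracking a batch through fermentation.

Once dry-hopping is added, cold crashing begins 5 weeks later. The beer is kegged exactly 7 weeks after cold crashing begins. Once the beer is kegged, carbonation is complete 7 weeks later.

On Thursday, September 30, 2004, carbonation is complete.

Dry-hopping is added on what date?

Thursday, May 20, 2004

Carbonation is complete: Sep 30, 2004.
The beer is kegged: Sep 30, 2004 − 7 weeks = Aug 12, 2004.
Cold crashing begins: Aug 12, 2004 − 7 weeks = Jun 24, 2004.
Dry-hopping is added: Jun 24, 2004 − 5 weeks = May 20, 2004.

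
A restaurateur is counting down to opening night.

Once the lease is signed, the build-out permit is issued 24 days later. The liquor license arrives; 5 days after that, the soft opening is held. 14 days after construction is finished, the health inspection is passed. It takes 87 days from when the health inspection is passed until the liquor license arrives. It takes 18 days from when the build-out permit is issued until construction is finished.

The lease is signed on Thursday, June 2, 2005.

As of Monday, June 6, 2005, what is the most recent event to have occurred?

The lease is signed: Jun 2, 2005.
The build-out permit is issued: Jun 2, 2005 + 24 days = Jun 26, 2005.
Construction is finished: Jun 26, 2005 + 18 days = Jul 14, 2005.
The health inspection is passed: Jul 14, 2005 + 14 days = Jul 28, 2005.
The liquor license arrives: Jul 28, 2005 + 87 days = Oct 23, 2005.
The soft opening is held: Oct 23, 2005 + 5 days = Oct 28, 2005.
Jun 6, 2005 falls between when the lease is signed (Jun 2, 2005) and when the build-out permit is issued (Jun 26, 2005).

The lease is signed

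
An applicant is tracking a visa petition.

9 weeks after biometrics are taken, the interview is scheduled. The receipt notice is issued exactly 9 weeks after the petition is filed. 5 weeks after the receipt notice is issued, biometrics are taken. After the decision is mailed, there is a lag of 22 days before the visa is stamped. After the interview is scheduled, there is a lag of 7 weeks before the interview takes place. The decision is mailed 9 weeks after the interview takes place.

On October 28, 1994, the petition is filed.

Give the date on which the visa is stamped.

August 19, 1995

The petition is filed: Oct 28, 1994.
The receipt notice is issued: Oct 28, 1994 + 9 weeks = Dec 30, 1994.
Biometrics are taken: Dec 30, 1994 + 5 weeks = Feb 3, 1995.
The interview is scheduled: Feb 3, 1995 + 9 weeks = Apr 7, 1995.
The interview takes place: Apr 7, 1995 + 7 weeks = May 26, 1995.
The decision is mailed: May 26, 1995 + 9 weeks = Jul 28, 1995.
The visa is stamped: Jul 28, 1995 + 22 days = Aug 19, 1995.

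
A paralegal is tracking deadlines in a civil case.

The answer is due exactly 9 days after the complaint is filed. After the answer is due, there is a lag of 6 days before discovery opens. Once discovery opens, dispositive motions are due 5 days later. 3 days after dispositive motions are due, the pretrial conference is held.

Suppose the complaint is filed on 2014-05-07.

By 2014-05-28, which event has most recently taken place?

Dispositive motions are due

The complaint is filed: May 7, 2014.
The answer is due: May 7, 2014 + 9 days = May 16, 2014.
Discovery opens: May 16, 2014 + 6 days = May 22, 2014.
Dispositive motions are due: May 22, 2014 + 5 days = May 27, 2014.
The pretrial conference is held: May 27, 2014 + 3 days = May 30, 2014.
May 28, 2014 falls between when dispositive motions are due (May 27, 2014) and when the pretrial conference is held (May 30, 2014).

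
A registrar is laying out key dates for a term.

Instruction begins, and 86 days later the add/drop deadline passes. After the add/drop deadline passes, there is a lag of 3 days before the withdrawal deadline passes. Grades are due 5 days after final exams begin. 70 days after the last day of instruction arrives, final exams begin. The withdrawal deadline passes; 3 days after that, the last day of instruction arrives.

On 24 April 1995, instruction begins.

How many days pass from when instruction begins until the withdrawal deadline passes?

Causal path: instruction begins → the add/drop deadline passes → the withdrawal deadline passes.
Total delay along the path: 86 + 3 = 89 days.

89 days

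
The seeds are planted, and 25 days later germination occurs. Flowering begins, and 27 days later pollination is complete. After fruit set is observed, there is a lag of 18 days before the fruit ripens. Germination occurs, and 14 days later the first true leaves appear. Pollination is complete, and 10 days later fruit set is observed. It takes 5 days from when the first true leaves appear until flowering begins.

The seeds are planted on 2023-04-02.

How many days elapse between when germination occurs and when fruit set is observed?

56 days

Causal path: germination occurs → the first true leaves appear → flowering begins → pollination is complete → fruit set is observed.
Total delay along the path: 14 + 5 + 27 + 10 = 56 days.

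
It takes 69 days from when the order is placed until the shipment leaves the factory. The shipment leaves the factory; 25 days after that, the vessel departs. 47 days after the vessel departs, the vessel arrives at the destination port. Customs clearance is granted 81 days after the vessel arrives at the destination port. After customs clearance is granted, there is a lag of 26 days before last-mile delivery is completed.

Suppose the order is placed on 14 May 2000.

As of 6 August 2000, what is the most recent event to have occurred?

The shipment leaves the factory

The order is placed: May 14, 2000.
The shipment leaves the factory: May 14, 2000 + 69 days = Jul 22, 2000.
The vessel departs: Jul 22, 2000 + 25 days = Aug 16, 2000.
The vessel arrives at the destination port: Aug 16, 2000 + 47 days = Oct 2, 2000.
Customs clearance is granted: Oct 2, 2000 + 81 days = Dec 22, 2000.
Last-mile delivery is completed: Dec 22, 2000 + 26 days = Jan 17, 2001.
Aug 6, 2000 falls between when the shipment leaves the factory (Jul 22, 2000) and when the vessel departs (Aug 16, 2000).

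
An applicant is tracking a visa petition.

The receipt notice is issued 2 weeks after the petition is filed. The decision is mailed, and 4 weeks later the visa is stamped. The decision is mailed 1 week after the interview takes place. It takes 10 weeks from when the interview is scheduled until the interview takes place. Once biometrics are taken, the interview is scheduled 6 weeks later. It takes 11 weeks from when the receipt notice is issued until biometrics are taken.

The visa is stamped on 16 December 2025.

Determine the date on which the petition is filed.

22 April 2025

The visa is stamped: Dec 16, 2025.
The decision is mailed: Dec 16, 2025 − 4 weeks = Nov 18, 2025.
The interview takes place: Nov 18, 2025 − 1 week = Nov 11, 2025.
The interview is scheduled: Nov 11, 2025 − 10 weeks = Sep 2, 2025.
Biometrics are taken: Sep 2, 2025 − 6 weeks = Jul 22, 2025.
The receipt notice is issued: Jul 22, 2025 − 11 weeks = May 6, 2025.
The petition is filed: May 6, 2025 − 2 weeks = Apr 22, 2025.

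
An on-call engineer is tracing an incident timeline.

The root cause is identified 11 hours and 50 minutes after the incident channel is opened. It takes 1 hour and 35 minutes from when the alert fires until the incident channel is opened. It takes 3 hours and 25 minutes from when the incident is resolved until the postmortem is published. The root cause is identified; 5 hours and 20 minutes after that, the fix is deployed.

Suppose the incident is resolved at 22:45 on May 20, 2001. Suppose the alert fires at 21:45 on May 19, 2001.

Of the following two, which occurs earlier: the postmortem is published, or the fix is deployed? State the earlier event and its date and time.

The incident is resolved: 22:45 May 20, 2001.
The postmortem is published: 22:45 May 20, 2001 + 3h25m = 02:10 May 21, 2001.
The alert fires: 21:45 May 19, 2001.
The incident channel is opened: 21:45 May 19, 2001 + 1h35m = 23:20 May 19, 2001.
The root cause is identified: 23:20 May 19, 2001 + 11h50m = 11:10 May 20, 2001.
The fix is deployed: 11:10 May 20, 2001 + 5h20m = 16:30 May 20, 2001.
Comparing: the postmortem is published at 02:10 May 21, 2001 vs the fix is deployed at 16:30 May 20, 2001. Earlier: the fix is deployed.

The fix is deployed — 16:30 on May 20, 2001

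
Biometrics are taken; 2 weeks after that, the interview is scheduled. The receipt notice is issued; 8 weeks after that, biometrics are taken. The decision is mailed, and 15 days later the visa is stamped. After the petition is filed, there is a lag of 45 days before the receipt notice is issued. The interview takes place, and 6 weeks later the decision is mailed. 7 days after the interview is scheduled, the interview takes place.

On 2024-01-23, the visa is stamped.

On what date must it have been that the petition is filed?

The visa is stamped: Jan 23, 2024.
The decision is mailed: Jan 23, 2024 − 15 days = Jan 8, 2024.
The interview takes place: Jan 8, 2024 − 6 weeks = Nov 27, 2023.
The interview is scheduled: Nov 27, 2023 − 7 days = Nov 20, 2023.
Biometrics are taken: Nov 20, 2023 − 2 weeks = Nov 6, 2023.
The receipt notice is issued: Nov 6, 2023 − 8 weeks = Sep 11, 2023.
The petition is filed: Sep 11, 2023 − 45 days = Jul 28, 2023.

2023-07-28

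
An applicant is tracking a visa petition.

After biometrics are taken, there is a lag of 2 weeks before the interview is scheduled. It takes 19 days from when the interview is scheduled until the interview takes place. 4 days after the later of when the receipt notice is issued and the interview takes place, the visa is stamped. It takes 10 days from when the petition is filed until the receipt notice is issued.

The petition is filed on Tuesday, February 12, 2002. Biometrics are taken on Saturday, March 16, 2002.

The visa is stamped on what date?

The petition is filed: Feb 12, 2002.
The receipt notice is issued: Feb 12, 2002 + 10 days = Feb 22, 2002.
Biometrics are taken: Mar 16, 2002.
The interview is scheduled: Mar 16, 2002 + 2 weeks = Mar 30, 2002.
The interview takes place: Mar 30, 2002 + 19 days = Apr 18, 2002.
Both prerequisites met — the receipt notice is issued (Feb 22, 2002), the interview takes place (Apr 18, 2002); the later is Apr 18, 2002.
The visa is stamped: Apr 18, 2002 + 4 days = Apr 22, 2002.

Monday, April 22, 2002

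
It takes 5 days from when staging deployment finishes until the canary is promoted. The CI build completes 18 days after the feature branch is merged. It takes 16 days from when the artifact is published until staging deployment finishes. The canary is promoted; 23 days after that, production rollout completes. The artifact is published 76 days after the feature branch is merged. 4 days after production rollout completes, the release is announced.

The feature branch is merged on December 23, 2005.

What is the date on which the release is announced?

April 26, 2006

The feature branch is merged: Dec 23, 2005.
The artifact is published: Dec 23, 2005 + 76 days = Mar 9, 2006.
Staging deployment finishes: Mar 9, 2006 + 16 days = Mar 25, 2006.
The canary is promoted: Mar 25, 2006 + 5 days = Mar 30, 2006.
Production rollout completes: Mar 30, 2006 + 23 days = Apr 22, 2006.
The release is announced: Apr 22, 2006 + 4 days = Apr 26, 2006.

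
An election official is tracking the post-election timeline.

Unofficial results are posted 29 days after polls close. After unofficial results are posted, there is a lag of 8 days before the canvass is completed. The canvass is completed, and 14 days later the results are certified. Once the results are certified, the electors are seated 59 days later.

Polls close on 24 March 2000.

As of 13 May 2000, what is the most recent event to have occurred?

The canvass is completed

Polls close: Mar 24, 2000.
Unofficial results are posted: Mar 24, 2000 + 29 days = Apr 22, 2000.
The canvass is completed: Apr 22, 2000 + 8 days = Apr 30, 2000.
The results are certified: Apr 30, 2000 + 14 days = May 14, 2000.
The electors are seated: May 14, 2000 + 59 days = Jul 12, 2000.
May 13, 2000 falls between when the canvass is completed (Apr 30, 2000) and when the results are certified (May 14, 2000).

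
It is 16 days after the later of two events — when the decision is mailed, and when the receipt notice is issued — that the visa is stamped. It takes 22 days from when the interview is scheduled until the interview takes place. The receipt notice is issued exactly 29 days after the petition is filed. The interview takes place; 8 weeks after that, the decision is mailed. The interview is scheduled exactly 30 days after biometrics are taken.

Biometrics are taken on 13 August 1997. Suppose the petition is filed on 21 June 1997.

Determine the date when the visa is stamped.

Biometrics are taken: Aug 13, 1997.
The interview is scheduled: Aug 13, 1997 + 30 days = Sep 12, 1997.
The interview takes place: Sep 12, 1997 + 22 days = Oct 4, 1997.
The decision is mailed: Oct 4, 1997 + 8 weeks = Nov 29, 1997.
The petition is filed: Jun 21, 1997.
The receipt notice is issued: Jun 21, 1997 + 29 days = Jul 20, 1997.
Both prerequisites met — the decision is mailed (Nov 29, 1997), the receipt notice is issued (Jul 20, 1997); the later is Nov 29, 1997.
The visa is stamped: Nov 29, 1997 + 16 days = Dec 15, 1997.

15 December 1997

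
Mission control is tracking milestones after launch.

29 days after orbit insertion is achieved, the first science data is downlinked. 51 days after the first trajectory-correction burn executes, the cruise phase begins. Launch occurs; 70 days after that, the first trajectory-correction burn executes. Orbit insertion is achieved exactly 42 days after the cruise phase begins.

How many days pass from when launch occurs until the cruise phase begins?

121 days

Causal path: launch occurs → the first trajectory-correction burn executes → the cruise phase begins.
Total delay along the path: 70 + 51 = 121 days.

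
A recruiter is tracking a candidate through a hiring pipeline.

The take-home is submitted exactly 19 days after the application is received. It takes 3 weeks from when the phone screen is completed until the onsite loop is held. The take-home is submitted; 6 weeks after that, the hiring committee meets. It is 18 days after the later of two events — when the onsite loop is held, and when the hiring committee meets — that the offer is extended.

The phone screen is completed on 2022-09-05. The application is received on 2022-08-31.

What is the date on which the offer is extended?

2022-11-18

The phone screen is completed: Sep 5, 2022.
The onsite loop is held: Sep 5, 2022 + 3 weeks = Sep 26, 2022.
The application is received: Aug 31, 2022.
The take-home is submitted: Aug 31, 2022 + 19 days = Sep 19, 2022.
The hiring committee meets: Sep 19, 2022 + 6 weeks = Oct 31, 2022.
Both prerequisites met — the onsite loop is held (Sep 26, 2022), the hiring committee meets (Oct 31, 2022); the later is Oct 31, 2022.
The offer is extended: Oct 31, 2022 + 18 days = Nov 18, 2022.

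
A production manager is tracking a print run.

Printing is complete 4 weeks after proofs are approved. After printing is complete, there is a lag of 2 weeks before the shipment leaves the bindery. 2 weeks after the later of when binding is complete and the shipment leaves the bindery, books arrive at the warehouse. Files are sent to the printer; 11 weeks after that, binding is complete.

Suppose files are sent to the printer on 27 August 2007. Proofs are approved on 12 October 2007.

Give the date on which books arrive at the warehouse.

7 December 2007

Files are sent to the printer: Aug 27, 2007.
Binding is complete: Aug 27, 2007 + 11 weeks = Nov 12, 2007.
Proofs are approved: Oct 12, 2007.
Printing is complete: Oct 12, 2007 + 4 weeks = Nov 9, 2007.
The shipment leaves the bindery: Nov 9, 2007 + 2 weeks = Nov 23, 2007.
Both prerequisites met — binding is complete (Nov 12, 2007), the shipment leaves the bindery (Nov 23, 2007); the later is Nov 23, 2007.
Books arrive at the warehouse: Nov 23, 2007 + 2 weeks = Dec 7, 2007.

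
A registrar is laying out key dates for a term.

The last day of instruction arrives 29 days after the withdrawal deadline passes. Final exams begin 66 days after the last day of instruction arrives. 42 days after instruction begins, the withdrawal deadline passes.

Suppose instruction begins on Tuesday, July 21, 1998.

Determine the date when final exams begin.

Instruction begins: Jul 21, 1998.
The withdrawal deadline passes: Jul 21, 1998 + 42 days = Sep 1, 1998.
The last day of instruction arrives: Sep 1, 1998 + 29 days = Sep 30, 1998.
Final exams begin: Sep 30, 1998 + 66 days = Dec 5, 1998.

Saturday, December 5, 1998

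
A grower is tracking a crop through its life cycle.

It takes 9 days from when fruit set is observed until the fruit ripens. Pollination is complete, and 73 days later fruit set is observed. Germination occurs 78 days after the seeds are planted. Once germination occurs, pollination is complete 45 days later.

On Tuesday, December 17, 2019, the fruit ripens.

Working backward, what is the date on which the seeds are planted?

The fruit ripens: Dec 17, 2019.
Fruit set is observed: Dec 17, 2019 − 9 days = Dec 8, 2019.
Pollination is complete: Dec 8, 2019 − 73 days = Sep 26, 2019.
Germination occurs: Sep 26, 2019 − 45 days = Aug 12, 2019.
The seeds are planted: Aug 12, 2019 − 78 days = May 26, 2019.

Sunday, May 26, 2019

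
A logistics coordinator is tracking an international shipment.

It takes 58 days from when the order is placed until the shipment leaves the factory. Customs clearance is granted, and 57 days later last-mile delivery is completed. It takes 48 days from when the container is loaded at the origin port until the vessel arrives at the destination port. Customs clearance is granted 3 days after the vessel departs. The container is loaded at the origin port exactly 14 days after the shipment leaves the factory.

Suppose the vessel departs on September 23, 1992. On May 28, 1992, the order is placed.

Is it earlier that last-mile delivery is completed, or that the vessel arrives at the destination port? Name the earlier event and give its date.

The vessel departs: Sep 23, 1992.
Customs clearance is granted: Sep 23, 1992 + 3 days = Sep 26, 1992.
Last-mile delivery is completed: Sep 26, 1992 + 57 days = Nov 22, 1992.
The order is placed: May 28, 1992.
The shipment leaves the factory: May 28, 1992 + 58 days = Jul 25, 1992.
The container is loaded at the origin port: Jul 25, 1992 + 14 days = Aug 8, 1992.
The vessel arrives at the destination port: Aug 8, 1992 + 48 days = Sep 25, 1992.
Comparing: last-mile delivery is completed on Nov 22, 1992 vs the vessel arrives at the destination port on Sep 25, 1992. Earlier: the vessel arrives at the destination port.

The vessel arrives at the destination port — September 25, 1992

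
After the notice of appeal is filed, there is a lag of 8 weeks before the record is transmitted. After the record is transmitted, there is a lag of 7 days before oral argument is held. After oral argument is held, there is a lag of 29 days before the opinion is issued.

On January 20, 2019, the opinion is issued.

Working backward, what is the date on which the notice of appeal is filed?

The opinion is issued: Jan 20, 2019.
Oral argument is held: Jan 20, 2019 − 29 days = Dec 22, 2018.
The record is transmitted: Dec 22, 2018 − 7 days = Dec 15, 2018.
The notice of appeal is filed: Dec 15, 2018 − 8 weeks = Oct 20, 2018.

October 20, 2018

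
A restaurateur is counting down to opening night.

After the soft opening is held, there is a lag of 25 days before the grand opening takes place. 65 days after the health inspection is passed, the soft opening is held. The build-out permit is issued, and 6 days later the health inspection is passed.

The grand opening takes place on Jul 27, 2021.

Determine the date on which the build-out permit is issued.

Apr 22, 2021

The grand opening takes place: Jul 27, 2021.
The soft opening is held: Jul 27, 2021 − 25 days = Jul 2, 2021.
The health inspection is passed: Jul 2, 2021 − 65 days = Apr 28, 2021.
The build-out permit is issued: Apr 28, 2021 − 6 days = Apr 22, 2021.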